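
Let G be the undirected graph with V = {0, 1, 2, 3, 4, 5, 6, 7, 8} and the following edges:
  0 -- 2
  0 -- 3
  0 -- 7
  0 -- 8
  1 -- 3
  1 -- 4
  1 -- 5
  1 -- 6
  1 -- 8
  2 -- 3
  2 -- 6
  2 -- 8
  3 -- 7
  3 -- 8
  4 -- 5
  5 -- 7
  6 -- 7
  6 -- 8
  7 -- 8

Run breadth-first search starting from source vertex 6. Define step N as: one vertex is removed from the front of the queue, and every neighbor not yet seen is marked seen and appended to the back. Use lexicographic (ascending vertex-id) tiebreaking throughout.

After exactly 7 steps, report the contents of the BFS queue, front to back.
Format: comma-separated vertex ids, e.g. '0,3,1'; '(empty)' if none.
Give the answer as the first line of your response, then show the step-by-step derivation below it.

5,0

step 1: dequeue 6; queue=[1,2,7,8]; order=6
step 2: dequeue 1; queue=[2,7,8,3,4,5]; order=6,1
step 3: dequeue 2; queue=[7,8,3,4,5,0]; order=6,1,2
step 4: dequeue 7; queue=[8,3,4,5,0]; order=6,1,2,7
step 5: dequeue 8; queue=[3,4,5,0]; order=6,1,2,7,8
step 6: dequeue 3; queue=[4,5,0]; order=6,1,2,7,8,3
step 7: dequeue 4; queue=[5,0]; order=6,1,2,7,8,3,4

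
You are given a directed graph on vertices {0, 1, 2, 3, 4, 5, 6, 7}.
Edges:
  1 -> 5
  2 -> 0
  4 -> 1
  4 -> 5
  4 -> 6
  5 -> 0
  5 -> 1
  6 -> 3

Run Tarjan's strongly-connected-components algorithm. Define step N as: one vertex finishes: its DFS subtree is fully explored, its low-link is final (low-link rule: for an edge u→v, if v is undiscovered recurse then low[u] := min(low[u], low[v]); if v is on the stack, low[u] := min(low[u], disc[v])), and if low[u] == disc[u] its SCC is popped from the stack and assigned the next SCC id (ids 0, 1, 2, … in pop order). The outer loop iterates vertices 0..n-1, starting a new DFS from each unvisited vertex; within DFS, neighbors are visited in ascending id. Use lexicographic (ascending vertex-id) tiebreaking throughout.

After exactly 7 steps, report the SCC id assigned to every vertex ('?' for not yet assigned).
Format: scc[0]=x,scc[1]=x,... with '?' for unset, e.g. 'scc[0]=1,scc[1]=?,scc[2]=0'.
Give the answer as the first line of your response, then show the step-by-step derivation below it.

scc[0]=0,scc[1]=1,scc[2]=2,scc[3]=3,scc[4]=5,scc[5]=1,scc[6]=4,scc[7]=?

step 1: low=(low[0]=0,low[1]=?,low[2]=?,low[3]=?,low[4]=?,low[5]=?,low[6]=?,low[7]=?); scc=(scc[0]=0,scc[1]=?,scc[2]=?,scc[3]=?,scc[4]=?,scc[5]=?,scc[6]=?,scc[7]=?)
step 2: low=(low[0]=0,low[1]=1,low[2]=?,low[3]=?,low[4]=?,low[5]=1,low[6]=?,low[7]=?); scc=(scc[0]=0,scc[1]=?,scc[2]=?,scc[3]=?,scc[4]=?,scc[5]=?,scc[6]=?,scc[7]=?)
step 3: low=(low[0]=0,low[1]=1,low[2]=?,low[3]=?,low[4]=?,low[5]=1,low[6]=?,low[7]=?); scc=(scc[0]=0,scc[1]=1,scc[2]=?,scc[3]=?,scc[4]=?,scc[5]=1,scc[6]=?,scc[7]=?)
step 4: low=(low[0]=0,low[1]=1,low[2]=3,low[3]=?,low[4]=?,low[5]=1,low[6]=?,low[7]=?); scc=(scc[0]=0,scc[1]=1,scc[2]=2,scc[3]=?,scc[4]=?,scc[5]=1,scc[6]=?,scc[7]=?)
step 5: low=(low[0]=0,low[1]=1,low[2]=3,low[3]=4,low[4]=?,low[5]=1,low[6]=?,low[7]=?); scc=(scc[0]=0,scc[1]=1,scc[2]=2,scc[3]=3,scc[4]=?,scc[5]=1,scc[6]=?,scc[7]=?)
step 6: low=(low[0]=0,low[1]=1,low[2]=3,low[3]=4,low[4]=5,low[5]=1,low[6]=6,low[7]=?); scc=(scc[0]=0,scc[1]=1,scc[2]=2,scc[3]=3,scc[4]=?,scc[5]=1,scc[6]=4,scc[7]=?)
step 7: low=(low[0]=0,low[1]=1,low[2]=3,low[3]=4,low[4]=5,low[5]=1,low[6]=6,low[7]=?); scc=(scc[0]=0,scc[1]=1,scc[2]=2,scc[3]=3,scc[4]=5,scc[5]=1,scc[6]=4,scc[7]=?)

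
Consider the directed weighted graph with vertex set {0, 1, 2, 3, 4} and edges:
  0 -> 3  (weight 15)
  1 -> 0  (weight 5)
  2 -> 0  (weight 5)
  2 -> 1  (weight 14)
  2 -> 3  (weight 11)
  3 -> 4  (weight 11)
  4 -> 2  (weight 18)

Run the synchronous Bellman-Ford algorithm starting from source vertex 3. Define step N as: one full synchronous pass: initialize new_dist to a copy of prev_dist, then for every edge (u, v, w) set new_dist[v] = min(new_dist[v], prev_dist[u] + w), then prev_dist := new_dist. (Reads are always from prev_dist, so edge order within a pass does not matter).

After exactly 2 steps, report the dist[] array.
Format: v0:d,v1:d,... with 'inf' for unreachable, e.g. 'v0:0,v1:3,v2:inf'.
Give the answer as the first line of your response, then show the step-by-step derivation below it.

v0:inf,v1:inf,v2:29,v3:0,v4:11

step 1: dist = v0:inf,v1:inf,v2:inf,v3:0,v4:11
step 2: dist = v0:inf,v1:inf,v2:29,v3:0,v4:11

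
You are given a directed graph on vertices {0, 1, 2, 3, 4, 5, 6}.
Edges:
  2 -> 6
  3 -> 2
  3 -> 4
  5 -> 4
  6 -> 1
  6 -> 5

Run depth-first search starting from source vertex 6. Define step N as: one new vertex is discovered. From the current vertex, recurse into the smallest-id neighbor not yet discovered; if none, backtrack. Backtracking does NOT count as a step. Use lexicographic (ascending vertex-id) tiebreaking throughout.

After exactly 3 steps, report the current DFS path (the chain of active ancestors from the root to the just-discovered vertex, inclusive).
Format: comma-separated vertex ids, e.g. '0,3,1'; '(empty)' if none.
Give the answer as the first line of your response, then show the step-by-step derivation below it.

6,5

step 1: discover 6; path=6; order=6
step 2: discover 1; path=6>1; order=6,1
step 3: discover 5; path=6>5; order=6,1,5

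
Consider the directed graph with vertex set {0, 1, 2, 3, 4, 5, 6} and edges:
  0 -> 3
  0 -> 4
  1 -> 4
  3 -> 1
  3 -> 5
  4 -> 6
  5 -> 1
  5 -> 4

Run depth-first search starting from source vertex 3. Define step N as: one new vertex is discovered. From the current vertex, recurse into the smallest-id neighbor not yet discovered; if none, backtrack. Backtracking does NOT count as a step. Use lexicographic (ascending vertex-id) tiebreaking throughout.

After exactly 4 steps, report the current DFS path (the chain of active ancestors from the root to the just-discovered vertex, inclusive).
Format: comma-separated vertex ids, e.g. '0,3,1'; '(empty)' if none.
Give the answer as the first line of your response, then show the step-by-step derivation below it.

3,1,4,6

step 1: discover 3; path=3; order=3
step 2: discover 1; path=3>1; order=3,1
step 3: discover 4; path=3>1>4; order=3,1,4
step 4: discover 6; path=3>1>4>6; order=3,1,4,6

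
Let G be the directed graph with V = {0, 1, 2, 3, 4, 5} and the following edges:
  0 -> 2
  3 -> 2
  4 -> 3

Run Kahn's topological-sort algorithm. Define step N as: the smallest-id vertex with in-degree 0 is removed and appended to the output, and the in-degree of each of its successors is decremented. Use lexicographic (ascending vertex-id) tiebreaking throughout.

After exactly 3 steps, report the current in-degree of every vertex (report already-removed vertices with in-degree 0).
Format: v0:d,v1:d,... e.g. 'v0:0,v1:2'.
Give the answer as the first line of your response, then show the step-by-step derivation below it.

v0:0,v1:0,v2:1,v3:0,v4:0,v5:0

step 1: output 0; order=[0]; indeg=(0,0,1,1,0,0)
step 2: output 1; order=[0,1]; indeg=(0,0,1,1,0,0)
step 3: output 4; order=[0,1,4]; indeg=(0,0,1,0,0,0)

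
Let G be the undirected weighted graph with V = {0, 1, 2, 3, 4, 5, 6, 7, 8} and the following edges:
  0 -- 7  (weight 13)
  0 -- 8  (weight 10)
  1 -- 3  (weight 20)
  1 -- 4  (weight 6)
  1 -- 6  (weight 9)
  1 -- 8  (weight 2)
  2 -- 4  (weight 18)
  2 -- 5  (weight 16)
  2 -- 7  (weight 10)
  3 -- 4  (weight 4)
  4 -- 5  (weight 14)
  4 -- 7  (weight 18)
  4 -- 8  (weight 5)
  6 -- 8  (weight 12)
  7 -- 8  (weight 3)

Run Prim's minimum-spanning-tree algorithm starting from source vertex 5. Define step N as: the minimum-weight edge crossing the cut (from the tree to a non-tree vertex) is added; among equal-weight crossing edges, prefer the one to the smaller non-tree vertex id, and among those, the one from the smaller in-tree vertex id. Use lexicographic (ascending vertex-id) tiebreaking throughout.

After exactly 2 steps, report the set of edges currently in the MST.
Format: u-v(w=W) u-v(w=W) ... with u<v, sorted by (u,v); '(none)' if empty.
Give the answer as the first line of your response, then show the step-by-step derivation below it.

3-4(w=4) 4-5(w=14)

step 1: add edge 4-5 (w=14); MST = {4-5(w=14)}
step 2: add edge 3-4 (w=4); MST = {3-4(w=4) 4-5(w=14)}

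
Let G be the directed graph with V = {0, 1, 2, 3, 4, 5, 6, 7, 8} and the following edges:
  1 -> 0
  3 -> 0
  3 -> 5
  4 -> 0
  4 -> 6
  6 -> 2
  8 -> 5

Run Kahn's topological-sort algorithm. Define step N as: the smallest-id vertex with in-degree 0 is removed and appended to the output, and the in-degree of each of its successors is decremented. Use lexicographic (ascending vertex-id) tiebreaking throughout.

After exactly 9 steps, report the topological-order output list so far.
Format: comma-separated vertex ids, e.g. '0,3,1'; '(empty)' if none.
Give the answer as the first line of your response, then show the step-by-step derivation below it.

1,3,4,0,6,2,7,8,5

step 1: output 1; order=[1]; indeg=(2,0,1,0,0,2,1,0,0)
step 2: output 3; order=[1,3]; indeg=(1,0,1,0,0,1,1,0,0)
step 3: output 4; order=[1,3,4]; indeg=(0,0,1,0,0,1,0,0,0)
step 4: output 0; order=[1,3,4,0]; indeg=(0,0,1,0,0,1,0,0,0)
step 5: output 6; order=[1,3,4,0,6]; indeg=(0,0,0,0,0,1,0,0,0)
step 6: output 2; order=[1,3,4,0,6,2]; indeg=(0,0,0,0,0,1,0,0,0)
step 7: output 7; order=[1,3,4,0,6,2,7]; indeg=(0,0,0,0,0,1,0,0,0)
step 8: output 8; order=[1,3,4,0,6,2,7,8]; indeg=(0,0,0,0,0,0,0,0,0)
step 9: output 5; order=[1,3,4,0,6,2,7,8,5]; indeg=(0,0,0,0,0,0,0,0,0)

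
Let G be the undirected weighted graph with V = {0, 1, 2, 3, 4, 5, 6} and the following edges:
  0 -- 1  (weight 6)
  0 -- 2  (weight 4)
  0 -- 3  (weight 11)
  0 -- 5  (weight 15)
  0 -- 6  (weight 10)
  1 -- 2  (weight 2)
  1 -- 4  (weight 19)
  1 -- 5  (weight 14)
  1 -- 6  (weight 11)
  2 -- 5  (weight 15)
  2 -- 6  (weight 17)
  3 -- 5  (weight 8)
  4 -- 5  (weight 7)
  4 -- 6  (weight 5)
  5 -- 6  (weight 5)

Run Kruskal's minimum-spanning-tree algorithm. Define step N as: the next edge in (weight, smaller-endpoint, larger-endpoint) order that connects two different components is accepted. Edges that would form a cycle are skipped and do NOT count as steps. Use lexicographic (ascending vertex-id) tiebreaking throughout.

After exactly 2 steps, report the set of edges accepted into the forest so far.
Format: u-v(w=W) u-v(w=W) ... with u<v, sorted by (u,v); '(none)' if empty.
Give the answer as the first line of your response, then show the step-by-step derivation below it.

0-2(w=4) 1-2(w=2)

step 1: add edge 1-2 (w=2); MST = {1-2(w=2)}
step 2: add edge 0-2 (w=4); MST = {0-2(w=4) 1-2(w=2)}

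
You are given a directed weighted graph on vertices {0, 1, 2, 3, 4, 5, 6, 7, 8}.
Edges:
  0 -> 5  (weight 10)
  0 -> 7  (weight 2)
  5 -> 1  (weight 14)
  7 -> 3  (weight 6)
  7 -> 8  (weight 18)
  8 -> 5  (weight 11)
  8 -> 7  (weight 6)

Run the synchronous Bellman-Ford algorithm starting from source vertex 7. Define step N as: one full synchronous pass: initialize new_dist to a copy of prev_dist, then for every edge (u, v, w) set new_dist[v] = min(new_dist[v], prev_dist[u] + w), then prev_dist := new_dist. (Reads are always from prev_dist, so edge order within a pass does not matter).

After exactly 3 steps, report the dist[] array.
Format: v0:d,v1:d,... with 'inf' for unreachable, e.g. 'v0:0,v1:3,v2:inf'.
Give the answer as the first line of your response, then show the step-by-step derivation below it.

v0:inf,v1:43,v2:inf,v3:6,v4:inf,v5:29,v6:inf,v7:0,v8:18

step 1: dist = v0:inf,v1:inf,v2:inf,v3:6,v4:inf,v5:inf,v6:inf,v7:0,v8:18
step 2: dist = v0:inf,v1:inf,v2:inf,v3:6,v4:inf,v5:29,v6:inf,v7:0,v8:18
step 3: dist = v0:inf,v1:43,v2:inf,v3:6,v4:inf,v5:29,v6:inf,v7:0,v8:18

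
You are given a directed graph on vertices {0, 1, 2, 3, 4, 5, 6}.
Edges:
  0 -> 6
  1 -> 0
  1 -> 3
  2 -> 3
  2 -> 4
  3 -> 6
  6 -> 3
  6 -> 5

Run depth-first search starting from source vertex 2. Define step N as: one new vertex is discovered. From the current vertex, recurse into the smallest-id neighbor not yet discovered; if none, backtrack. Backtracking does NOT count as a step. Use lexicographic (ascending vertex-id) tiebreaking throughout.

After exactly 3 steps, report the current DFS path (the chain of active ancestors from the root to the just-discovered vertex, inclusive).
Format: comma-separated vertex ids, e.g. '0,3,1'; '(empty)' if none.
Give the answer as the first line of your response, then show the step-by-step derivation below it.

2,3,6

step 1: discover 2; path=2; order=2
step 2: discover 3; path=2>3; order=2,3
step 3: discover 6; path=2>3>6; order=2,3,6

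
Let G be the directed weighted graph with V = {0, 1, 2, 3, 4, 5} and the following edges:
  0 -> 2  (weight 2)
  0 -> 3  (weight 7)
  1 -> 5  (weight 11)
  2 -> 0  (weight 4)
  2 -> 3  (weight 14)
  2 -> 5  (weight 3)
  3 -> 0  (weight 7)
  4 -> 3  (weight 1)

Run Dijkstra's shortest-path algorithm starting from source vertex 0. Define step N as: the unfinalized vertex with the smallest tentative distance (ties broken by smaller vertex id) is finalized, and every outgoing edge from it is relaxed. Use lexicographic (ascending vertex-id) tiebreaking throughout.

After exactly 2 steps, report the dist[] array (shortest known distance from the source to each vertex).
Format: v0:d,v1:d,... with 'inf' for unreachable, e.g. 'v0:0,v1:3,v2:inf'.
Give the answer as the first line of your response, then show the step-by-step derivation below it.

v0:0,v1:inf,v2:2,v3:7,v4:inf,v5:5

step 1: dist = v0:0,v1:inf,v2:2,v3:7,v4:inf,v5:inf
step 2: dist = v0:0,v1:inf,v2:2,v3:7,v4:inf,v5:5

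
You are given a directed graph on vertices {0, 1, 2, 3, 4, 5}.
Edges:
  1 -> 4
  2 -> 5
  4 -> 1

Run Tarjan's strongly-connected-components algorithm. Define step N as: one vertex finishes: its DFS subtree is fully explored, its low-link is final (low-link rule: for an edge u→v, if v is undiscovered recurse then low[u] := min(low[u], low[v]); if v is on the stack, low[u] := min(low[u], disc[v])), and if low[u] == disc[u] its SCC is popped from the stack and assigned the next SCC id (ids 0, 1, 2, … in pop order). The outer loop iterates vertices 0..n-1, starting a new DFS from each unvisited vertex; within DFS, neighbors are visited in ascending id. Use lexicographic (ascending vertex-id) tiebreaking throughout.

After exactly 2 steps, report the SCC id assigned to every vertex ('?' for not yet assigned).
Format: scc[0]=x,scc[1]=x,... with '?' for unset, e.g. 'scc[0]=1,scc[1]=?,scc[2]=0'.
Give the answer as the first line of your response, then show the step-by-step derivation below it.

scc[0]=0,scc[1]=?,scc[2]=?,scc[3]=?,scc[4]=?,scc[5]=?

step 1: low=(low[0]=0,low[1]=?,low[2]=?,low[3]=?,low[4]=?,low[5]=?); scc=(scc[0]=0,scc[1]=?,scc[2]=?,scc[3]=?,scc[4]=?,scc[5]=?)
step 2: low=(low[0]=0,low[1]=1,low[2]=?,low[3]=?,low[4]=1,low[5]=?); scc=(scc[0]=0,scc[1]=?,scc[2]=?,scc[3]=?,scc[4]=?,scc[5]=?)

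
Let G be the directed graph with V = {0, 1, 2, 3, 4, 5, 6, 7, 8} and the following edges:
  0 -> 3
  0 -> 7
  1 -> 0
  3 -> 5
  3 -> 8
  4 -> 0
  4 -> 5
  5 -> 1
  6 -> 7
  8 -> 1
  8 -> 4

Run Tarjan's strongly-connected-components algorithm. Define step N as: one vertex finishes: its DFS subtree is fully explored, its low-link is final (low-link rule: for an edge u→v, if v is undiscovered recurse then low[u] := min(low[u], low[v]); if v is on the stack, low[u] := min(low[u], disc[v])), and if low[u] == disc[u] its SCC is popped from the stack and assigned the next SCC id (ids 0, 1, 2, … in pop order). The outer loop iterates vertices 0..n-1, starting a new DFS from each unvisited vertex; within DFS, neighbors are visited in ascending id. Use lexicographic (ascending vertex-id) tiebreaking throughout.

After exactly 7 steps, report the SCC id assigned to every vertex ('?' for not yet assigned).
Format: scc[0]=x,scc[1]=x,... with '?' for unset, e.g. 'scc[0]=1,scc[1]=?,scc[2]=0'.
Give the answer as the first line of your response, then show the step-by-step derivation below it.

scc[0]=1,scc[1]=1,scc[2]=?,scc[3]=1,scc[4]=1,scc[5]=1,scc[6]=?,scc[7]=0,scc[8]=1

step 1: low=(low[0]=0,low[1]=0,low[2]=?,low[3]=1,low[4]=?,low[5]=2,low[6]=?,low[7]=?,low[8]=?); scc=(scc[0]=?,scc[1]=?,scc[2]=?,scc[3]=?,scc[4]=?,scc[5]=?,scc[6]=?,scc[7]=?,scc[8]=?)
step 2: low=(low[0]=0,low[1]=0,low[2]=?,low[3]=1,low[4]=?,low[5]=0,low[6]=?,low[7]=?,low[8]=?); scc=(scc[0]=?,scc[1]=?,scc[2]=?,scc[3]=?,scc[4]=?,scc[5]=?,scc[6]=?,scc[7]=?,scc[8]=?)
step 3: low=(low[0]=0,low[1]=0,low[2]=?,low[3]=0,low[4]=0,low[5]=0,low[6]=?,low[7]=?,low[8]=3); scc=(scc[0]=?,scc[1]=?,scc[2]=?,scc[3]=?,scc[4]=?,scc[5]=?,scc[6]=?,scc[7]=?,scc[8]=?)
step 4: low=(low[0]=0,low[1]=0,low[2]=?,low[3]=0,low[4]=0,low[5]=0,low[6]=?,low[7]=?,low[8]=0); scc=(scc[0]=?,scc[1]=?,scc[2]=?,scc[3]=?,scc[4]=?,scc[5]=?,scc[6]=?,scc[7]=?,scc[8]=?)
step 5: low=(low[0]=0,low[1]=0,low[2]=?,low[3]=0,low[4]=0,low[5]=0,low[6]=?,low[7]=?,low[8]=0); scc=(scc[0]=?,scc[1]=?,scc[2]=?,scc[3]=?,scc[4]=?,scc[5]=?,scc[6]=?,scc[7]=?,scc[8]=?)
step 6: low=(low[0]=0,low[1]=0,low[2]=?,low[3]=0,low[4]=0,low[5]=0,low[6]=?,low[7]=6,low[8]=0); scc=(scc[0]=?,scc[1]=?,scc[2]=?,scc[3]=?,scc[4]=?,scc[5]=?,scc[6]=?,scc[7]=0,scc[8]=?)
step 7: low=(low[0]=0,low[1]=0,low[2]=?,low[3]=0,low[4]=0,low[5]=0,low[6]=?,low[7]=6,low[8]=0); scc=(scc[0]=1,scc[1]=1,scc[2]=?,scc[3]=1,scc[4]=1,scc[5]=1,scc[6]=?,scc[7]=0,scc[8]=1)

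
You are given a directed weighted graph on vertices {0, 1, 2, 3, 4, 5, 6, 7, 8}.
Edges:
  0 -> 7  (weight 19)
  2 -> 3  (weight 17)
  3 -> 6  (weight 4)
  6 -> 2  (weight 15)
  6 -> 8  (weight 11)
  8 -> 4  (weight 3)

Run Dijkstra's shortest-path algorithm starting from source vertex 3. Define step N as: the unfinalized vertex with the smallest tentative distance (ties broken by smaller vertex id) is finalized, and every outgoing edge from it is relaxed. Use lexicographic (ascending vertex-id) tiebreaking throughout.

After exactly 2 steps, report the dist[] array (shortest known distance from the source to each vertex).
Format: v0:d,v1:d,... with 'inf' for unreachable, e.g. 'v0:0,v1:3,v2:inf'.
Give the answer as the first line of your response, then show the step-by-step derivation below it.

v0:inf,v1:inf,v2:19,v3:0,v4:inf,v5:inf,v6:4,v7:inf,v8:15

step 1: dist = v0:inf,v1:inf,v2:inf,v3:0,v4:inf,v5:inf,v6:4,v7:inf,v8:inf
step 2: dist = v0:inf,v1:inf,v2:19,v3:0,v4:inf,v5:inf,v6:4,v7:inf,v8:15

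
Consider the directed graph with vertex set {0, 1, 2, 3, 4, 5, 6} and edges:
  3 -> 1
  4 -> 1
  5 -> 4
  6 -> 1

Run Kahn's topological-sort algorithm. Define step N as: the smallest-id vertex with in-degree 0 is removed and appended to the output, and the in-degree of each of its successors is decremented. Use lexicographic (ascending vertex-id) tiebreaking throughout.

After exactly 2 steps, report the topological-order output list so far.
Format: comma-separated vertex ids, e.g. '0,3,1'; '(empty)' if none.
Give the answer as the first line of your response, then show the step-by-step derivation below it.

0,2

step 1: output 0; order=[0]; indeg=(0,3,0,0,1,0,0)
step 2: output 2; order=[0,2]; indeg=(0,3,0,0,1,0,0)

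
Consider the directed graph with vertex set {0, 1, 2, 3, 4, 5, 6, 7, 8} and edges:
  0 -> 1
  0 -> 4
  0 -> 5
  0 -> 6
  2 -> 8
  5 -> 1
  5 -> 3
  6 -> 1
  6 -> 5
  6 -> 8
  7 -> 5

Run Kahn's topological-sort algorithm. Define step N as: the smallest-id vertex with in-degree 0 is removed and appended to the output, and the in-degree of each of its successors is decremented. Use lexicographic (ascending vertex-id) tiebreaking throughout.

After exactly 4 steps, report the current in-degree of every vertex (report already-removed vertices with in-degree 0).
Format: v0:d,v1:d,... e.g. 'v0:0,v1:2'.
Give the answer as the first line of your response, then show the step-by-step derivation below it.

v0:0,v1:1,v2:0,v3:1,v4:0,v5:1,v6:0,v7:0,v8:0

step 1: output 0; order=[0]; indeg=(0,2,0,1,0,2,0,0,2)
step 2: output 2; order=[0,2]; indeg=(0,2,0,1,0,2,0,0,1)
step 3: output 4; order=[0,2,4]; indeg=(0,2,0,1,0,2,0,0,1)
step 4: output 6; order=[0,2,4,6]; indeg=(0,1,0,1,0,1,0,0,0)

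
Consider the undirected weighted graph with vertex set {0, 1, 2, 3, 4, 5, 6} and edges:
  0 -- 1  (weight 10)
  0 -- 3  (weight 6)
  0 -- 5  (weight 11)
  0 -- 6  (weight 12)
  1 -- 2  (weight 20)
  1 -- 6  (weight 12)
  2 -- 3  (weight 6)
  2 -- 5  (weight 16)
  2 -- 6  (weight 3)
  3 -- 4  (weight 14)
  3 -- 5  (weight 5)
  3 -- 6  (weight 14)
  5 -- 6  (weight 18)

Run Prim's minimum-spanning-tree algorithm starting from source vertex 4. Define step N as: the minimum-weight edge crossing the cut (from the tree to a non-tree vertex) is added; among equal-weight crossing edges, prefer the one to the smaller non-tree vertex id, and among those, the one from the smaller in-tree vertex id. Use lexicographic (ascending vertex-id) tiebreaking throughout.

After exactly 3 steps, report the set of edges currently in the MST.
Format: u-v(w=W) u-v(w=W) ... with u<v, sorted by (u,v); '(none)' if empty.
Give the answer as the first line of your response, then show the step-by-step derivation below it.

0-3(w=6) 3-4(w=14) 3-5(w=5)

step 1: add edge 3-4 (w=14); MST = {3-4(w=14)}
step 2: add edge 3-5 (w=5); MST = {3-4(w=14) 3-5(w=5)}
step 3: add edge 0-3 (w=6); MST = {0-3(w=6) 3-4(w=14) 3-5(w=5)}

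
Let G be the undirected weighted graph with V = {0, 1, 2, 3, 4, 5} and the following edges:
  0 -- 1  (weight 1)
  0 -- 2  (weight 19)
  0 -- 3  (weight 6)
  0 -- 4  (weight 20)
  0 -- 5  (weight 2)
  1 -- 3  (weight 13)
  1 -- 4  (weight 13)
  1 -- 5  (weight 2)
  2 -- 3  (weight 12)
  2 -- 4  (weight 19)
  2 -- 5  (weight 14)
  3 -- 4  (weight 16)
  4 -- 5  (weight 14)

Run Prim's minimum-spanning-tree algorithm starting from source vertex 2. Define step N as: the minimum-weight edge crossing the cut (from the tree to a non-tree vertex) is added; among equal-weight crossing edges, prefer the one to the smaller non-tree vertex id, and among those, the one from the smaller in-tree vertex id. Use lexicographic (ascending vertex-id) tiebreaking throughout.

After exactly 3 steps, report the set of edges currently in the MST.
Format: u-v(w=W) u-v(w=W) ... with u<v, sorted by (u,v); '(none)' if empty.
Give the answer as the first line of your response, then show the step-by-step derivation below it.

0-1(w=1) 0-3(w=6) 2-3(w=12)

step 1: add edge 2-3 (w=12); MST = {2-3(w=12)}
step 2: add edge 0-3 (w=6); MST = {0-3(w=6) 2-3(w=12)}
step 3: add edge 0-1 (w=1); MST = {0-1(w=1) 0-3(w=6) 2-3(w=12)}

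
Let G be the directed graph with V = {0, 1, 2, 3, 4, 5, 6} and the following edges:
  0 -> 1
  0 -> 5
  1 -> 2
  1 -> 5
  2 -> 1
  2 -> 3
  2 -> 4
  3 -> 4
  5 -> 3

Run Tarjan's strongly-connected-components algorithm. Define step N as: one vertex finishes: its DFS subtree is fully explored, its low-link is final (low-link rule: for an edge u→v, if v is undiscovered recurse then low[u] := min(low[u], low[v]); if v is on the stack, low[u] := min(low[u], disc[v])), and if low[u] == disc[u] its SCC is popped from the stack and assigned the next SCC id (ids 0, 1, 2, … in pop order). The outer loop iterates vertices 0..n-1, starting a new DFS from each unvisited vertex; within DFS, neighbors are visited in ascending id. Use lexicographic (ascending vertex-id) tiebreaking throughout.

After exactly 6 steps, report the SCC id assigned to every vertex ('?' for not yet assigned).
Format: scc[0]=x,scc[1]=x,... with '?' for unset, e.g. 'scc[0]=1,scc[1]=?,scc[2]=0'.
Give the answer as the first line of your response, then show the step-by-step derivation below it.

scc[0]=4,scc[1]=3,scc[2]=3,scc[3]=1,scc[4]=0,scc[5]=2,scc[6]=?

step 1: low=(low[0]=0,low[1]=1,low[2]=1,low[3]=3,low[4]=4,low[5]=?,low[6]=?); scc=(scc[0]=?,scc[1]=?,scc[2]=?,scc[3]=?,scc[4]=0,scc[5]=?,scc[6]=?)
step 2: low=(low[0]=0,low[1]=1,low[2]=1,low[3]=3,low[4]=4,low[5]=?,low[6]=?); scc=(scc[0]=?,scc[1]=?,scc[2]=?,scc[3]=1,scc[4]=0,scc[5]=?,scc[6]=?)
step 3: low=(low[0]=0,low[1]=1,low[2]=1,low[3]=3,low[4]=4,low[5]=?,low[6]=?); scc=(scc[0]=?,scc[1]=?,scc[2]=?,scc[3]=1,scc[4]=0,scc[5]=?,scc[6]=?)
step 4: low=(low[0]=0,low[1]=1,low[2]=1,low[3]=3,low[4]=4,low[5]=5,low[6]=?); scc=(scc[0]=?,scc[1]=?,scc[2]=?,scc[3]=1,scc[4]=0,scc[5]=2,scc[6]=?)
step 5: low=(low[0]=0,low[1]=1,low[2]=1,low[3]=3,low[4]=4,low[5]=5,low[6]=?); scc=(scc[0]=?,scc[1]=3,scc[2]=3,scc[3]=1,scc[4]=0,scc[5]=2,scc[6]=?)
step 6: low=(low[0]=0,low[1]=1,low[2]=1,low[3]=3,low[4]=4,low[5]=5,low[6]=?); scc=(scc[0]=4,scc[1]=3,scc[2]=3,scc[3]=1,scc[4]=0,scc[5]=2,scc[6]=?)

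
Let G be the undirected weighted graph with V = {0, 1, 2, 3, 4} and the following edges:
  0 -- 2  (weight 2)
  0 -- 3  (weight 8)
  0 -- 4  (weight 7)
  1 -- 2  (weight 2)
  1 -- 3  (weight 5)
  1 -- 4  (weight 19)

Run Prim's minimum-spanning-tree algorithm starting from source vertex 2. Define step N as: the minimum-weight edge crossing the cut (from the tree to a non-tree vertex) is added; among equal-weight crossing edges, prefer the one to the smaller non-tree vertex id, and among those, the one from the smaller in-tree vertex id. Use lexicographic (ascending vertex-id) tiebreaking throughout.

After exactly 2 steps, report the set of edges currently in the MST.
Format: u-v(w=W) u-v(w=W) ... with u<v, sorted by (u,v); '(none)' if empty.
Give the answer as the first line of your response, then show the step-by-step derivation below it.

0-2(w=2) 1-2(w=2)

step 1: add edge 0-2 (w=2); MST = {0-2(w=2)}
step 2: add edge 1-2 (w=2); MST = {0-2(w=2) 1-2(w=2)}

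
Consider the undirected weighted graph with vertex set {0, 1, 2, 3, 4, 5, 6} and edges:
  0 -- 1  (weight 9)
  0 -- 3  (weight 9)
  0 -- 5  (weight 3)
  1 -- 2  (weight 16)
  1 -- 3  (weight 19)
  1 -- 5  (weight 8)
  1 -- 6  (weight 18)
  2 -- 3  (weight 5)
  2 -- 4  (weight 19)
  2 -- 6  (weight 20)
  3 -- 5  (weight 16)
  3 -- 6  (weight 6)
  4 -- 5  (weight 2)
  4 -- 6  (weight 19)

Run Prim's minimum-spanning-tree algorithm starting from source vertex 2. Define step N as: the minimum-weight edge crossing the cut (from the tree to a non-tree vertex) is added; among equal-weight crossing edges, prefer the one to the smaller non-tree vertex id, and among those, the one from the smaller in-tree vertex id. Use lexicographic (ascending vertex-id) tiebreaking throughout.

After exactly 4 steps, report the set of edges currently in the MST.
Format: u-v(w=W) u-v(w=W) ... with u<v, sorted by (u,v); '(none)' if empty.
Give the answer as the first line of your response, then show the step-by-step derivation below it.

0-3(w=9) 0-5(w=3) 2-3(w=5) 3-6(w=6)

step 1: add edge 2-3 (w=5); MST = {2-3(w=5)}
step 2: add edge 3-6 (w=6); MST = {2-3(w=5) 3-6(w=6)}
step 3: add edge 0-3 (w=9); MST = {0-3(w=9) 2-3(w=5) 3-6(w=6)}
step 4: add edge 0-5 (w=3); MST = {0-3(w=9) 0-5(w=3) 2-3(w=5) 3-6(w=6)}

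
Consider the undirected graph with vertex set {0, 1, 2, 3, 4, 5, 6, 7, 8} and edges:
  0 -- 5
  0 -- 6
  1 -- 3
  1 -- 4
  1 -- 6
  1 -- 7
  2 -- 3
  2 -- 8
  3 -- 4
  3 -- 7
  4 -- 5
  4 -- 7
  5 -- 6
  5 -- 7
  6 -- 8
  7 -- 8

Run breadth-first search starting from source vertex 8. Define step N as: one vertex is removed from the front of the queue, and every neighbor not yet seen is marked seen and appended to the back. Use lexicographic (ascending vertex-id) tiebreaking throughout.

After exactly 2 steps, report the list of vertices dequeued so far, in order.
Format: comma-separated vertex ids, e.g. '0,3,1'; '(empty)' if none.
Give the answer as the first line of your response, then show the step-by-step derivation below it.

8,2

step 1: dequeue 8; queue=[2,6,7]; order=8
step 2: dequeue 2; queue=[6,7,3]; order=8,2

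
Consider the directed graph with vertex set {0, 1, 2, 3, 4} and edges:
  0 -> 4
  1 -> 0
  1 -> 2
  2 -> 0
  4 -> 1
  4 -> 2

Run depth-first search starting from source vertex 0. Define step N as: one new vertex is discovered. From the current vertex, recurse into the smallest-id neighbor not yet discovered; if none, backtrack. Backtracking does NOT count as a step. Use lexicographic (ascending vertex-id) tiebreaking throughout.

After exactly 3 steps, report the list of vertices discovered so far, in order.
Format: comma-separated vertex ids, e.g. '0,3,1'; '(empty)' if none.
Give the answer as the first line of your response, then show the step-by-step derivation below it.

0,4,1

step 1: discover 0; path=0; order=0
step 2: discover 4; path=0>4; order=0,4
step 3: discover 1; path=0>4>1; order=0,4,1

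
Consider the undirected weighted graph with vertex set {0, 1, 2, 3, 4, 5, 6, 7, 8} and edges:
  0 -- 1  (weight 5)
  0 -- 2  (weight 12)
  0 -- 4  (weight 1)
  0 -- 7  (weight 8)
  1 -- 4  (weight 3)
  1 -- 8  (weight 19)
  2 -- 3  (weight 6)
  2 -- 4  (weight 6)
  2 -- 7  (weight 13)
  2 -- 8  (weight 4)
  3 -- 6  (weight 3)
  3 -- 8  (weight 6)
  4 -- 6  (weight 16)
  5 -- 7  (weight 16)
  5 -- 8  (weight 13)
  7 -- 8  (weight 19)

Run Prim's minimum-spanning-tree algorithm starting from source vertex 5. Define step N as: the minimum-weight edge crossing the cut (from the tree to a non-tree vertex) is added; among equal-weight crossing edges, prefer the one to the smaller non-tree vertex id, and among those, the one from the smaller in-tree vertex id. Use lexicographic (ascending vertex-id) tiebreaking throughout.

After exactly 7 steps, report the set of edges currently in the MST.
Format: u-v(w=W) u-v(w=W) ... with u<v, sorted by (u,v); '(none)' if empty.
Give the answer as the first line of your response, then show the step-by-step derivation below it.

0-4(w=1) 1-4(w=3) 2-3(w=6) 2-4(w=6) 2-8(w=4) 3-6(w=3) 5-8(w=13)

step 1: add edge 5-8 (w=13); MST = {5-8(w=13)}
step 2: add edge 2-8 (w=4); MST = {2-8(w=4) 5-8(w=13)}
step 3: add edge 2-3 (w=6); MST = {2-3(w=6) 2-8(w=4) 5-8(w=13)}
step 4: add edge 3-6 (w=3); MST = {2-3(w=6) 2-8(w=4) 3-6(w=3) 5-8(w=13)}
step 5: add edge 2-4 (w=6); MST = {2-3(w=6) 2-4(w=6) 2-8(w=4) 3-6(w=3) 5-8(w=13)}
step 6: add edge 0-4 (w=1); MST = {0-4(w=1) 2-3(w=6) 2-4(w=6) 2-8(w=4) 3-6(w=3) 5-8(w=13)}
step 7: add edge 1-4 (w=3); MST = {0-4(w=1) 1-4(w=3) 2-3(w=6) 2-4(w=6) 2-8(w=4) 3-6(w=3) 5-8(w=13)}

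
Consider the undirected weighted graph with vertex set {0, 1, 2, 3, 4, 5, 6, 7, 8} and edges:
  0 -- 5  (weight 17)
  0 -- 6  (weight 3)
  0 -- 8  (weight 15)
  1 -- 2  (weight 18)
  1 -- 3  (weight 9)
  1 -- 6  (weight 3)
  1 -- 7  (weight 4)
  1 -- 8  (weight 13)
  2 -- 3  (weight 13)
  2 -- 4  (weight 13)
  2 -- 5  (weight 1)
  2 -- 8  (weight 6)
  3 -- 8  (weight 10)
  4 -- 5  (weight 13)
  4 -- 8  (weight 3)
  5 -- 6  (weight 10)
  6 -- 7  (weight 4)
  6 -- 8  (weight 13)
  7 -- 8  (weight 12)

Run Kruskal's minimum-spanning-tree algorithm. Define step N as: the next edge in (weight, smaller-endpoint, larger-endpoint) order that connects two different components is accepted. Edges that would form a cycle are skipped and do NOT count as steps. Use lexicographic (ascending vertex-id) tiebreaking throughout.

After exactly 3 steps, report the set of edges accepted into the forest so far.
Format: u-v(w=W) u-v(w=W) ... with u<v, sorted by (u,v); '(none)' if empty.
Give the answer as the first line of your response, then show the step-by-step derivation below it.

0-6(w=3) 1-6(w=3) 2-5(w=1)

step 1: add edge 2-5 (w=1); MST = {2-5(w=1)}
step 2: add edge 0-6 (w=3); MST = {0-6(w=3) 2-5(w=1)}
step 3: add edge 1-6 (w=3); MST = {0-6(w=3) 1-6(w=3) 2-5(w=1)}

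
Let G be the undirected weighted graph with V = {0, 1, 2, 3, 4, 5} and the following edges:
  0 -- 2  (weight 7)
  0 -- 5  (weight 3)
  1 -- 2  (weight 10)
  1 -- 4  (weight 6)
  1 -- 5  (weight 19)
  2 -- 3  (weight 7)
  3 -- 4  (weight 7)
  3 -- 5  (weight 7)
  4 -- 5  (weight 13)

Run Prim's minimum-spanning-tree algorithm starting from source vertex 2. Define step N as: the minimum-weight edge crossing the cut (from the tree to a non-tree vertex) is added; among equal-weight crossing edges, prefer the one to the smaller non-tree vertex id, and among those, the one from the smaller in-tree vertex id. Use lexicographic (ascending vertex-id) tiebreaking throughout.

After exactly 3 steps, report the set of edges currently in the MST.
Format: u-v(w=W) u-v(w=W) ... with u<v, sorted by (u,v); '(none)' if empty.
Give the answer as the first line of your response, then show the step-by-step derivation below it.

0-2(w=7) 0-5(w=3) 2-3(w=7)

step 1: add edge 0-2 (w=7); MST = {0-2(w=7)}
step 2: add edge 0-5 (w=3); MST = {0-2(w=7) 0-5(w=3)}
step 3: add edge 2-3 (w=7); MST = {0-2(w=7) 0-5(w=3) 2-3(w=7)}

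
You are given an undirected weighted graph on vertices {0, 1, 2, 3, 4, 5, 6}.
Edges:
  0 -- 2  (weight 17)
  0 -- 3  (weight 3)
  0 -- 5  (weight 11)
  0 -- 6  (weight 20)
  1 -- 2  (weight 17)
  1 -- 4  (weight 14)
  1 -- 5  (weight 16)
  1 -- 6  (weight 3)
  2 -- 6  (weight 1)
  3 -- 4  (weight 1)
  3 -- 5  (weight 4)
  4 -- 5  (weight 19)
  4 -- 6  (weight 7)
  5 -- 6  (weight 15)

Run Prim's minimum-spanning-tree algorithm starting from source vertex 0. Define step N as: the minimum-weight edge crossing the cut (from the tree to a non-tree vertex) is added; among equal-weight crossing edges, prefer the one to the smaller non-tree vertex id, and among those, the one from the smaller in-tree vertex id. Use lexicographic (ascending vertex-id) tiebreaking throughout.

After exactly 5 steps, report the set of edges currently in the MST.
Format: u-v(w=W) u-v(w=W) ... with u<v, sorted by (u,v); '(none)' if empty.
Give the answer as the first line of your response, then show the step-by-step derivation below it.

0-3(w=3) 2-6(w=1) 3-4(w=1) 3-5(w=4) 4-6(w=7)

step 1: add edge 0-3 (w=3); MST = {0-3(w=3)}
step 2: add edge 3-4 (w=1); MST = {0-3(w=3) 3-4(w=1)}
step 3: add edge 3-5 (w=4); MST = {0-3(w=3) 3-4(w=1) 3-5(w=4)}
step 4: add edge 4-6 (w=7); MST = {0-3(w=3) 3-4(w=1) 3-5(w=4) 4-6(w=7)}
step 5: add edge 2-6 (w=1); MST = {0-3(w=3) 2-6(w=1) 3-4(w=1) 3-5(w=4) 4-6(w=7)}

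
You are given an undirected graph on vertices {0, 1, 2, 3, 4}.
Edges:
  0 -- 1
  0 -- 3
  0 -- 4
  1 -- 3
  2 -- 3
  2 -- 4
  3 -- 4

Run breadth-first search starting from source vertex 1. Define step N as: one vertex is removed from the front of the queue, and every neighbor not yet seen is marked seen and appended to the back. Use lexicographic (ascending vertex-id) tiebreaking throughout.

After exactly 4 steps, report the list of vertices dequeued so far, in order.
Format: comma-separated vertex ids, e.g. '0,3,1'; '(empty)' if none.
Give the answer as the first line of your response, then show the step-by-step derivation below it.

1,0,3,4

step 1: dequeue 1; queue=[0,3]; order=1
step 2: dequeue 0; queue=[3,4]; order=1,0
step 3: dequeue 3; queue=[4,2]; order=1,0,3
step 4: dequeue 4; queue=[2]; order=1,0,3,4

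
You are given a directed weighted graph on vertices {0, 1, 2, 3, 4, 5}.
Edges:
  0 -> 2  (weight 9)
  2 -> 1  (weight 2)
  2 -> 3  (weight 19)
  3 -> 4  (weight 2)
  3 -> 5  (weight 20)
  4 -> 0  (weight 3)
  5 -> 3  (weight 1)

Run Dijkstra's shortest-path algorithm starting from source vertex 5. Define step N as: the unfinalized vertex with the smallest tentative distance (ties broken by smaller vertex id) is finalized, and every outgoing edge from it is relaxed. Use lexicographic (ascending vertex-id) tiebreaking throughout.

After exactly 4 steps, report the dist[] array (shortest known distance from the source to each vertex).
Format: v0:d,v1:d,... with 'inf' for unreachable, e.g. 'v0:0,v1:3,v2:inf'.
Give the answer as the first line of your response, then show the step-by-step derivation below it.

v0:6,v1:inf,v2:15,v3:1,v4:3,v5:0

step 1: dist = v0:inf,v1:inf,v2:inf,v3:1,v4:inf,v5:0
step 2: dist = v0:inf,v1:inf,v2:inf,v3:1,v4:3,v5:0
step 3: dist = v0:6,v1:inf,v2:inf,v3:1,v4:3,v5:0
step 4: dist = v0:6,v1:inf,v2:15,v3:1,v4:3,v5:0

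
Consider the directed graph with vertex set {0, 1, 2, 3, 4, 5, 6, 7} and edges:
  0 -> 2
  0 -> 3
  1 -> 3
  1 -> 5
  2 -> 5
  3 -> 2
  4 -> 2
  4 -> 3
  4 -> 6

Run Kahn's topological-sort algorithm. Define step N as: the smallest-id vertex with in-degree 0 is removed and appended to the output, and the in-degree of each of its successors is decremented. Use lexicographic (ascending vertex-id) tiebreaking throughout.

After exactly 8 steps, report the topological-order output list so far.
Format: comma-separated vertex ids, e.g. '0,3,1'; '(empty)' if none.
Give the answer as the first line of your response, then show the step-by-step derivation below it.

0,1,4,3,2,5,6,7

step 1: output 0; order=[0]; indeg=(0,0,2,2,0,2,1,0)
step 2: output 1; order=[0,1]; indeg=(0,0,2,1,0,1,1,0)
step 3: output 4; order=[0,1,4]; indeg=(0,0,1,0,0,1,0,0)
step 4: output 3; order=[0,1,4,3]; indeg=(0,0,0,0,0,1,0,0)
step 5: output 2; order=[0,1,4,3,2]; indeg=(0,0,0,0,0,0,0,0)
step 6: output 5; order=[0,1,4,3,2,5]; indeg=(0,0,0,0,0,0,0,0)
step 7: output 6; order=[0,1,4,3,2,5,6]; indeg=(0,0,0,0,0,0,0,0)
step 8: output 7; order=[0,1,4,3,2,5,6,7]; indeg=(0,0,0,0,0,0,0,0)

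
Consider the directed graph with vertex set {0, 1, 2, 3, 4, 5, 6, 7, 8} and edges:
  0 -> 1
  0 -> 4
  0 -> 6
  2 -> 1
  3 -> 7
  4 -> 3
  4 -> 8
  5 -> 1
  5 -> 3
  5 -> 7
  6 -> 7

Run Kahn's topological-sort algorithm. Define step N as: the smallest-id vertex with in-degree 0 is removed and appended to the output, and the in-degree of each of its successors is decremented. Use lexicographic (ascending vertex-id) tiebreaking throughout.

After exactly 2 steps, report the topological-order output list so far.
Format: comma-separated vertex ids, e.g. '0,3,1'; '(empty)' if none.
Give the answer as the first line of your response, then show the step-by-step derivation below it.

0,2

step 1: output 0; order=[0]; indeg=(0,2,0,2,0,0,0,3,1)
step 2: output 2; order=[0,2]; indeg=(0,1,0,2,0,0,0,3,1)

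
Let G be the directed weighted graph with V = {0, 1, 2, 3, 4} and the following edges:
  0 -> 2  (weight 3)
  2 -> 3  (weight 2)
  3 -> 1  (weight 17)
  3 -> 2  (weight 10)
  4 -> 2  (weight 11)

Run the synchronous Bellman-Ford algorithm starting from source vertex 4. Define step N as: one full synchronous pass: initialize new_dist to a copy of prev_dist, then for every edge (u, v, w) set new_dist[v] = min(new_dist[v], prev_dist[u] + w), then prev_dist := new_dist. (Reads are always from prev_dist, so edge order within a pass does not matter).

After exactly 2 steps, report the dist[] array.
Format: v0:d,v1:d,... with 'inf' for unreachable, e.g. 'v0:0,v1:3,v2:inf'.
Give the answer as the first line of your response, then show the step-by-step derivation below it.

v0:inf,v1:inf,v2:11,v3:13,v4:0

step 1: dist = v0:inf,v1:inf,v2:11,v3:inf,v4:0
step 2: dist = v0:inf,v1:inf,v2:11,v3:13,v4:0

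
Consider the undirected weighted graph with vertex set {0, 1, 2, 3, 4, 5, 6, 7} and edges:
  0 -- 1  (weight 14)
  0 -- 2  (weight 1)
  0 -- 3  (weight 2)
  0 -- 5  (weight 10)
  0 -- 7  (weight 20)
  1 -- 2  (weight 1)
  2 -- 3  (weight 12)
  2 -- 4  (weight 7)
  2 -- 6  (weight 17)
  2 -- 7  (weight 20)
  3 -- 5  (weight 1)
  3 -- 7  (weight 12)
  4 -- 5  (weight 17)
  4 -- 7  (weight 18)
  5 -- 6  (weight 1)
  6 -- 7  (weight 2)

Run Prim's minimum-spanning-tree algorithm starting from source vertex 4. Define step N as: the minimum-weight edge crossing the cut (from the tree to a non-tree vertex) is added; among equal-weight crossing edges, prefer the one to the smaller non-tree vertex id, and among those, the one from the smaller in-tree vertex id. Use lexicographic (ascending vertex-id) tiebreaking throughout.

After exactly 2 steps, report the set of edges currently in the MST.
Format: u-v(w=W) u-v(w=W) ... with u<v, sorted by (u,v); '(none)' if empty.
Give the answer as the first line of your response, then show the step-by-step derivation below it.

0-2(w=1) 2-4(w=7)

step 1: add edge 2-4 (w=7); MST = {2-4(w=7)}
step 2: add edge 0-2 (w=1); MST = {0-2(w=1) 2-4(w=7)}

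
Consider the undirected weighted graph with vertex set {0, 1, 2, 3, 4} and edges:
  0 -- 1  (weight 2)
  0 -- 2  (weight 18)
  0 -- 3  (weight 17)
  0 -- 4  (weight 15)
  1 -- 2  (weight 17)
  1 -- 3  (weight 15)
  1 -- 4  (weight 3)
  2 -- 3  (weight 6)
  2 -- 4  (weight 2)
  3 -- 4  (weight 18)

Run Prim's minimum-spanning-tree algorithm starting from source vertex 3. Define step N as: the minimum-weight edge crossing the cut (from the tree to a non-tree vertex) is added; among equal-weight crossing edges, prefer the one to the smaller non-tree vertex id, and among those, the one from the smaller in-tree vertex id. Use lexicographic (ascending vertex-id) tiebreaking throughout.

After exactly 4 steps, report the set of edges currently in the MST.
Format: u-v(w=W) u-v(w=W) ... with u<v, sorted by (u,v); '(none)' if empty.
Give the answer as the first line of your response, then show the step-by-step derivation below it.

0-1(w=2) 1-4(w=3) 2-3(w=6) 2-4(w=2)

step 1: add edge 2-3 (w=6); MST = {2-3(w=6)}
step 2: add edge 2-4 (w=2); MST = {2-3(w=6) 2-4(w=2)}
step 3: add edge 1-4 (w=3); MST = {1-4(w=3) 2-3(w=6) 2-4(w=2)}
step 4: add edge 0-1 (w=2); MST = {0-1(w=2) 1-4(w=3) 2-3(w=6) 2-4(w=2)}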